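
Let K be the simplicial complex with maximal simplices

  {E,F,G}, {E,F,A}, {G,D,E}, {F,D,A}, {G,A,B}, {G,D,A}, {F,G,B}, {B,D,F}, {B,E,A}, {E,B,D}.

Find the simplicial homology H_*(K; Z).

K has 6 vertices, 15 edges, 10 triangles.
rank ∂_0 = 0, rank ∂_1 = 5 ⇒ b_0 = 6 − 0 − 5 = 1; all invariant factors of ∂_1 are 1 so no torsion. So H_0 ≅ Z.
rank ∂_1 = 5, rank ∂_2 = 10 ⇒ b_1 = 15 − 5 − 10 = 0; ∂_2 has invariant factor(s) [2] giving torsion. So H_1 ≅ Z/2Z.
rank ∂_2 = 10, rank ∂_3 = 0 ⇒ b_2 = 10 − 10 − 0 = 0. So H_2 ≅ 0.

H_0 = Z,  H_1 = Z/2Z,  H_2 = 0.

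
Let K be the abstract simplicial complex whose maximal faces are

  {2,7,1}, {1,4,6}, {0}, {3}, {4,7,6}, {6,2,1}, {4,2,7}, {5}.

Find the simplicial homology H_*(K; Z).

Take the total order 0 < 1 < 2 < 3 < 4 < 5 < 6 < 7 on the vertex set. Then K (dimension 2) consists of the simplices:

  0-simplices (8): [0], [1], [2], [3], [4], [5], [6], [7]
  1-simplices (10): [1,2], [1,4], [1,6], [1,7], [2,4], [2,6], [2,7], [4,6], [4,7], [6,7]
  2-simplices (5): [1,2,6], [1,2,7], [1,4,6], [2,4,7], [4,6,7]

Hence C_0 ≅ Z^8, C_1 ≅ Z^10, C_2 ≅ Z^5.

∂_1: C_1 → C_0 is given by ∂[p,q] = [q] − [p]. For instance
  ∂[6,7] = [7] − [6].
As a 8×10 matrix over Z this has rank 4, with invariant factors (1,1,1,1).

The boundary map ∂_2: C_2 → C_1 sends each 2-simplex [p,q,r] to [q,r] − [p,r] + [p,q]. For instance
  ∂[1,2,6] = [2,6] − [1,6] + [1,2],
  ∂[1,4,6] = [4,6] − [1,6] + [1,4].
As a 10×5 matrix over Z this has rank 5, with invariant factors (1,1,1,1,1).

From H_k ≅ ker(∂_k) / im(∂_{k+1}) we obtain:

  H_0: rank C_0 − rank ∂_1 = 8 − 4 = 4, and the invariant factors of ∂_1 are all 1, so H_0 = Z^4.
  H_1: rank ker ∂_1 − rank ∂_2 = (10 − 4) − 5 = 1, and the invariant factors of ∂_2 are all 1, so H_1 = Z.
  H_2: rank ker ∂_2 − rank ∂_3 = (5 − 5) − 0 = 0, and there is no ∂_3, so H_2 = 0.

As a check, the Euler characteristic is 8 − 10 + 5 = 3, which agrees with 4 − 1 + 0 = 3.

H_0 ≅ Z^4,  H_1 ≅ Z,  H_2 = 0.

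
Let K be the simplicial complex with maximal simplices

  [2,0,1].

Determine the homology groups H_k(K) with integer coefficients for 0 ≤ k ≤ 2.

H_0 ≅ Z,  H_1 = 0,  H_2 = 0.

We work with the vertex ordering 0 < 1 < 2. The simplices of K, each written with vertices in increasing order, are:

  0-simplices (3): [0], [1], [2]
  1-simplices (3): [0,1], [0,2], [1,2]
  2-simplices (1): [0,1,2]

Hence C_0 ≅ Z^3, C_1 ≅ Z^3, C_2 ≅ Z^1.

∂_1: C_1 → C_0 maps an edge to its endpoints' difference, ∂[p,q] = q − p. For instance
  ∂[1,2] = [2] − [1].
As a 3×3 matrix over Z this has rank 2, with invariant factors (1,1).

∂_2: C_2 → C_1 sends each 2-simplex [p,q,r] to [q,r] − [p,r] + [p,q]. For instance
  ∂[0,1,2] = [1,2] − [0,2] + [0,1].
The resulting 3×1 matrix has rank 1, and its Smith normal form has invariant factors (1).

Reading off H_k = ker ∂_k / im ∂_{k+1}:

  H_0: rank C_0 − rank ∂_1 = 3 − 2 = 1, and the invariant factors of ∂_1 are all 1, so H_0 ≅ Z.
  H_1: rank ker ∂_1 − rank ∂_2 = (3 − 2) − 1 = 0, and the invariant factors of ∂_2 are all 1, so H_1 ≅ 0.
  H_2: rank ker ∂_2 − rank ∂_3 = (1 − 1) − 0 = 0, and there is no ∂_3, so H_2 ≅ 0.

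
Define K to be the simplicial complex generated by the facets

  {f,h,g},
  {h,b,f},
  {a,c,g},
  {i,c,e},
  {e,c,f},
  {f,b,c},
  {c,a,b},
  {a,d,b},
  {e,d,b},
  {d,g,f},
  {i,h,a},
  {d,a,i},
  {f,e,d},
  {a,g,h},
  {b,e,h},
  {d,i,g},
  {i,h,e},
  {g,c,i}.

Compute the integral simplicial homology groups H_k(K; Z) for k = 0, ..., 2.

Take the total order a < b < c < d < e < f < g < h < i on the vertex set. Then K (dimension 2) consists of the simplices:

  0-simplices (9): a, b, c, d, e, f, g, h, i
  1-simplices (27): ab, ac, ad, ag, ah, ai, bc, bd, be, bf, bh, ce, cf, cg, ci, de, df, dg, di, ef, eh, ei, fg, fh, gh, gi, hi
  2-simplices (18): abc, abd, acg, adi, agh, ahi, bcf, bde, beh, bfh, cef, cei, cgi, def, dfg, dgi, ehi, fgh

Hence C_0 ≅ Z^9, C_1 ≅ Z^27, C_2 ≅ Z^18.

The boundary map ∂_1: C_1 → C_0 sends each edge [p,q] (with p < q) to q − p. For instance
  ∂ah = h − a.
The 9×27 boundary matrix has rank 8 and Smith normal form diag(1,1,1,1,1,1,1,1).

∂_2: C_2 → C_1 acts by ∂[p,q,r] = [q,r] − [p,r] + [p,q]. For instance
  ∂adi = di − ai + ad,
  ∂ahi = hi − ai + ah.
The 27×18 boundary matrix has rank 18 and Smith normal form diag(1,1,1,1,1,1,1,1,1,1,1,1,1,1,1,1,1,2).

Reading off H_k = ker ∂_k / im ∂_{k+1}:

  H_0: rank C_0 − rank ∂_1 = 9 − 8 = 1, and the invariant factors of ∂_1 are all 1, so H_0 = Z.
  H_1: rank ker ∂_1 − rank ∂_2 = (27 − 8) − 18 = 1, and ∂_2 has invariant factor 2 > 1, so H_1 = Z ⊕ Z_2.
  H_2: rank ker ∂_2 − rank ∂_3 = (18 − 18) − 0 = 0, and there is no ∂_3, so H_2 = 0.

H_0 = Z,  H_1 = Z ⊕ Z_2,  H_2 = 0.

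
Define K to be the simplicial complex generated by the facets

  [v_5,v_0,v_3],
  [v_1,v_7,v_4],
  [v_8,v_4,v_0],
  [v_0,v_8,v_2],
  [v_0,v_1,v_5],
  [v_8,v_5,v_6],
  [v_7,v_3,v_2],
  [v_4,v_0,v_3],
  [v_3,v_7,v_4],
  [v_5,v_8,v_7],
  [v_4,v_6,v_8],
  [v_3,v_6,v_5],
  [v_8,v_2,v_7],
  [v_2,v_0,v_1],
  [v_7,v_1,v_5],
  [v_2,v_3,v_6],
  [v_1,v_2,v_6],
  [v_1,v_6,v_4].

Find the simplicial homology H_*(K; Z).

Fix the vertex order v_0 < v_1 < v_2 < v_3 < v_4 < v_5 < v_6 < v_7 < v_8 and write every simplex with vertices in increasing order. Then dim K = 2 and the simplices of K are:

  0-simplices (9): [v_0], [v_1], [v_2], [v_3], [v_4], [v_5], [v_6], [v_7], [v_8]
  1-simplices (27): (27 of them)
  2-simplices (18): (18 of them)

so the chain groups are C_0 ≅ Z^9, C_1 ≅ Z^27, C_2 ≅ Z^18.

Boundary ∂_1: C_1 → C_0 is given by ∂[p,q] = [q] − [p].
As a 9×27 matrix over Z this has rank 8, with invariant factors (1,1,1,1,1,1,1,1).

The boundary map ∂_2: C_2 → C_1 sends each 2-simplex [p,q,r] to [q,r] − [p,r] + [p,q]. For instance
  ∂[v_1,v_4,v_7] = [v_4,v_7] − [v_1,v_7] + [v_1,v_4],
  ∂[v_3,v_5,v_6] = [v_5,v_6] − [v_3,v_6] + [v_3,v_5].
As a 27×18 matrix over Z this has rank 17, with invariant factors (1,1,1,1,1,1,1,1,1,1,1,1,1,1,1,1,1).

From H_k ≅ ker(∂_k) / im(∂_{k+1}) we obtain:

  H_0: rank C_0 − rank ∂_1 = 9 − 8 = 1, and the invariant factors of ∂_1 are all 1, so H_0 ≅ Z.
  H_1: rank ker ∂_1 − rank ∂_2 = (27 − 8) − 17 = 2, and the invariant factors of ∂_2 are all 1, so H_1 ≅ Z^2.
  H_2: rank ker ∂_2 − rank ∂_3 = (18 − 17) − 0 = 1, and there is no ∂_3, so H_2 ≅ Z.

As a check, the Euler characteristic is 9 − 27 + 18 = 0, which agrees with 1 − 2 + 1 = 0.

H_0 ≅ Z,  H_1 ≅ Z^2,  H_2 ≅ Z.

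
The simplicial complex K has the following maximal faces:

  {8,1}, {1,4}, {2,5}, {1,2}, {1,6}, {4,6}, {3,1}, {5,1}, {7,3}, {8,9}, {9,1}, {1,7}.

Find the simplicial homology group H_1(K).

H_1 = Z^4.

K has 9 vertices, 12 edges.
rank ∂_1 = 8, rank ∂_2 = 0 ⇒ b_1 = 12 − 8 − 0 = 4. So H_1 ≅ Z^4.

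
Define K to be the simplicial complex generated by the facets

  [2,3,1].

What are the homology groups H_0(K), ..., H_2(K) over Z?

H_0 ≅ Z,  H_1 = 0,  H_2 = 0.

Order the vertices as 1 < 2 < 3. Listing each simplex with vertices in this order, K has dimension 2 with simplices:

  0-simplices (3): [1], [2], [3]
  1-simplices (3): [1,2], [1,3], [2,3]
  2-simplices (1): [1,2,3]

giving chain groups C_0 ≅ Z^3, C_1 ≅ Z^3, C_2 ≅ Z^1.

The boundary map ∂_1: C_1 → C_0 maps an edge to its endpoints' difference, ∂[p,q] = q − p.
This gives a 3×3 integer matrix of rank 2; reducing to Smith normal form yields diagonal entries (1,1).

∂_2: C_2 → C_1 maps a triangle to the signed sum of its edges. For instance
  ∂[1,2,3] = [2,3] − [1,3] + [1,2].
The 3×1 boundary matrix has rank 1 and Smith normal form diag(1).

From H_k ≅ ker(∂_k) / im(∂_{k+1}) we obtain:

  H_0: rank C_0 − rank ∂_1 = 3 − 2 = 1, and the invariant factors of ∂_1 are all 1, so H_0 ≅ Z.
  H_1: rank ker ∂_1 − rank ∂_2 = (3 − 2) − 1 = 0, and the invariant factors of ∂_2 are all 1, so H_1 ≅ 0.
  H_2: rank ker ∂_2 − rank ∂_3 = (1 − 1) − 0 = 0, and there is no ∂_3, so H_2 ≅ 0.

As a check, the Euler characteristic is 3 − 3 + 1 = 1, which agrees with 1 − 0 + 0 = 1.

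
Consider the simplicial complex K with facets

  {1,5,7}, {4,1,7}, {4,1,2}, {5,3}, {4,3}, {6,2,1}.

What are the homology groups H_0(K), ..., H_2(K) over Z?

H_0 = Z,  H_1 = Z,  H_2 = 0.

We work with the vertex ordering 1 < 2 < 3 < 4 < 5 < 6 < 7. The simplices of K, each written with vertices in increasing order, are:

  0-simplices (7): [1], [2], [3], [4], [5], [6], [7]
  1-simplices (11): [1,2], [1,4], [1,5], [1,6], [1,7], [2,4], [2,6], [3,4], [3,5], [4,7], [5,7]
  2-simplices (4): [1,2,4], [1,2,6], [1,4,7], [1,5,7]

giving chain groups C_0 ≅ Z^7, C_1 ≅ Z^11, C_2 ≅ Z^4.

∂_1: C_1 → C_0 maps an edge to its endpoints' difference, ∂[p,q] = q − p. For instance
  ∂[1,7] = [7] − [1].
The resulting 7×11 matrix has rank 6, and its Smith normal form has invariant factors (1,1,1,1,1,1).

∂_2: C_2 → C_1 acts by ∂[p,q,r] = [q,r] − [p,r] + [p,q]. For instance
  ∂[1,2,4] = [2,4] − [1,4] + [1,2],
  ∂[1,4,7] = [4,7] − [1,7] + [1,4].
As a 11×4 matrix over Z this has rank 4, with invariant factors (1,1,1,1).

Computing H_k = (kernel of ∂_k) / (image of ∂_{k+1}):

  H_0: rank C_0 − rank ∂_1 = 7 − 6 = 1, and the invariant factors of ∂_1 are all 1, so H_0 = Z.
  H_1: rank ker ∂_1 − rank ∂_2 = (11 − 6) − 4 = 1, and the invariant factors of ∂_2 are all 1, so H_1 = Z.
  H_2: rank ker ∂_2 − rank ∂_3 = (4 − 4) − 0 = 0, and there is no ∂_3, so H_2 = 0.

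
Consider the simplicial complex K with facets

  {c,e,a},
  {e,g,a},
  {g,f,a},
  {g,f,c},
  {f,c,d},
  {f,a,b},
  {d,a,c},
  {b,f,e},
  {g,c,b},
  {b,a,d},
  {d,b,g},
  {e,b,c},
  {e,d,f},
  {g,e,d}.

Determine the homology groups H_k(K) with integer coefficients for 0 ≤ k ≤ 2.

Order the vertices as a < b < c < d < e < f < g. Listing each simplex with vertices in this order, K has dimension 2 with simplices:

  0-simplices (7): a, b, c, d, e, f, g
  1-simplices (21): ab, ac, ad, ae, af, ag, bc, bd, be, bf, bg, cd, ce, cf, cg, de, df, dg, ef, eg, fg
  2-simplices (14): abd, abf, acd, ace, aeg, afg, bce, bcg, bdg, bef, cdf, cfg, def, deg

so the chain groups are C_0 ≅ Z^7, C_1 ≅ Z^21, C_2 ≅ Z^14.

Boundary ∂_1: C_1 → C_0 sends each edge [p,q] (with p < q) to q − p.
The resulting 7×21 matrix has rank 6, and its Smith normal form has invariant factors (1,1,1,1,1,1).

Boundary ∂_2: C_2 → C_1 maps a triangle to the signed sum of its edges. For instance
  ∂aeg = eg − ag + ae,
  ∂bce = ce − be + bc.
As a 21×14 matrix over Z this has rank 13, with invariant factors (1,1,1,1,1,1,1,1,1,1,1,1,1).

Computing H_k = (kernel of ∂_k) / (image of ∂_{k+1}):

  H_0: rank C_0 − rank ∂_1 = 7 − 6 = 1, and the invariant factors of ∂_1 are all 1, so H_0 = Z.
  H_1: rank ker ∂_1 − rank ∂_2 = (21 − 6) − 13 = 2, and the invariant factors of ∂_2 are all 1, so H_1 = Z^2.
  H_2: rank ker ∂_2 − rank ∂_3 = (14 − 13) − 0 = 1, and there is no ∂_3, so H_2 = Z.

As a check, the Euler characteristic is 7 − 21 + 14 = 0, which agrees with 1 − 2 + 1 = 0.

H_0 = Z,  H_1 = Z^2,  H_2 = Z.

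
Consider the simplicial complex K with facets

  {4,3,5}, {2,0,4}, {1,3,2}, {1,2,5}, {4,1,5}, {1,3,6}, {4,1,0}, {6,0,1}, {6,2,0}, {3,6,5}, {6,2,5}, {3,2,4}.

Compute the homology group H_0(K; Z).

Order the vertices as 0 < 1 < 2 < 3 < 4 < 5 < 6. Listing each simplex with vertices in this order, K has dimension 2 with simplices:

  0-simplices (7): [0], [1], [2], [3], [4], [5], [6]
  1-simplices (18): [0,1], [0,2], [0,4], [0,6], [1,2], [1,3], [1,4], [1,5], [1,6], [2,3], [2,4], [2,5], [2,6], [3,4], [3,5], [3,6], [4,5], [5,6]
  2-simplices (12): [0,1,4], [0,1,6], [0,2,4], [0,2,6], [1,2,3], [1,2,5], [1,3,6], [1,4,5], [2,3,4], [2,5,6], [3,4,5], [3,5,6]

giving chain groups C_0 ≅ Z^7, C_1 ≅ Z^18, C_2 ≅ Z^12.

∂_1: C_1 → C_0 maps an edge to its endpoints' difference, ∂[p,q] = q − p. For instance
  ∂[1,3] = [3] − [1].
The 7×18 boundary matrix has rank 6 and Smith normal form diag(1,1,1,1,1,1).

∂_2: C_2 → C_1 maps a triangle to the signed sum of its edges. For instance
  ∂[1,2,3] = [2,3] − [1,3] + [1,2],
  ∂[0,1,6] = [1,6] − [0,6] + [0,1].
As a 18×12 matrix over Z this has rank 12, with invariant factors (1,1,1,1,1,1,1,1,1,1,1,2).

From H_k ≅ ker(∂_k) / im(∂_{k+1}) we obtain:

  H_0: rank C_0 − rank ∂_1 = 7 − 6 = 1, and the invariant factors of ∂_1 are all 1, so H_0 ≅ Z.

H_0 = Z.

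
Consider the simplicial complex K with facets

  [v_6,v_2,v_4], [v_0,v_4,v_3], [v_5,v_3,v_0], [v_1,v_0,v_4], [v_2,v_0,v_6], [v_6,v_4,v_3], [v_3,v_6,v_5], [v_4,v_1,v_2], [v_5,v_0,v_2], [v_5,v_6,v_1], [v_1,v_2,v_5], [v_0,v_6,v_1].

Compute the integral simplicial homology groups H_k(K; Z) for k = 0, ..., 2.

H_0 = Z,  H_1 = Z/2Z,  H_2 = 0.

Order the vertices as v_0 < v_1 < v_2 < v_3 < v_4 < v_5 < v_6. Listing each simplex with vertices in this order, K has dimension 2 with simplices:

  0-simplices (7): [v_0], [v_1], [v_2], [v_3], [v_4], [v_5], [v_6]
  1-simplices (18): (18 of them)
  2-simplices (12): (12 of them)

giving chain groups C_0 ≅ Z^7, C_1 ≅ Z^18, C_2 ≅ Z^12.

∂_1: C_1 → C_0 sends each edge [p,q] (with p < q) to q − p. For instance
  ∂[v_4,v_6] = [v_6] − [v_4].
This gives a 7×18 integer matrix of rank 6; reducing to Smith normal form yields diagonal entries (1,1,1,1,1,1).

The boundary map ∂_2: C_2 → C_1 acts by ∂[p,q,r] = [q,r] − [p,r] + [p,q]. For instance
  ∂[v_3,v_5,v_6] = [v_5,v_6] − [v_3,v_6] + [v_3,v_5],
  ∂[v_0,v_2,v_6] = [v_2,v_6] − [v_0,v_6] + [v_0,v_2].
This gives a 18×12 integer matrix of rank 12; reducing to Smith normal form yields diagonal entries (1,1,1,1,1,1,1,1,1,1,1,2).

Now H_k = ker ∂_k / im ∂_{k+1}, so:

  H_0: rank C_0 − rank ∂_1 = 7 − 6 = 1, and the invariant factors of ∂_1 are all 1, so H_0 = Z.
  H_1: rank ker ∂_1 − rank ∂_2 = (18 − 6) − 12 = 0, and ∂_2 has invariant factor 2 > 1, so H_1 = Z/2Z.
  H_2: rank ker ∂_2 − rank ∂_3 = (12 − 12) − 0 = 0, and there is no ∂_3, so H_2 = 0.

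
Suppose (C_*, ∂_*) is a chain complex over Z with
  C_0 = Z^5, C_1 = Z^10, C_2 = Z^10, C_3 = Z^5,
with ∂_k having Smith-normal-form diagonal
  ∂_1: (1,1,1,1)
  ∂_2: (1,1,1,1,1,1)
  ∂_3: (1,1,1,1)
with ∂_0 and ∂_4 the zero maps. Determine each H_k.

H_0: b_0 = 5 − 0 − 4 = 1; torsion from ∂_1 factors > 1: none. So H_0 = Z.
H_1: b_1 = 10 − 4 − 6 = 0; torsion from ∂_2 factors > 1: none. So H_1 = 0.
H_2: b_2 = 10 − 6 − 4 = 0; torsion from ∂_3 factors > 1: none. So H_2 = 0.
H_3: b_3 = 5 − 4 − 0 = 1; torsion from ∂_4 factors > 1: none. So H_3 = Z.

H_0 = Z,  H_1 = 0,  H_2 = 0,  H_3 = Z.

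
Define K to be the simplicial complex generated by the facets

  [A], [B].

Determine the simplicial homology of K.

Take the total order A < B on the vertex set. Then K (dimension 0) consists of the simplices:

  0-simplices (2): A, B

so the chain groups are C_0 ≅ Z^2.

From H_k ≅ ker(∂_k) / im(∂_{k+1}) we obtain:

  H_0: rank C_0 − rank ∂_1 = 2 − 0 = 2, and there is no ∂_1, so H_0 = Z^2.

H_0 ≅ Z^2.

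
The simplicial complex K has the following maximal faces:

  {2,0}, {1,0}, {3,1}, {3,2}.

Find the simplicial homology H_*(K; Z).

Fix the vertex order 0 < 1 < 2 < 3 and write every simplex with vertices in increasing order. Then dim K = 1 and the simplices of K are:

  0-simplices (4): [0], [1], [2], [3]
  1-simplices (4): [0,1], [0,2], [1,3], [2,3]

so the chain groups are C_0 ≅ Z^4, C_1 ≅ Z^4.

The boundary map ∂_1: C_1 → C_0 maps an edge to its endpoints' difference, ∂[p,q] = q − p. For instance
  ∂[1,3] = [3] − [1].
The resulting 4×4 matrix has rank 3, and its Smith normal form has invariant factors (1,1,1).

Reading off H_k = ker ∂_k / im ∂_{k+1}:

  H_0: rank C_0 − rank ∂_1 = 4 − 3 = 1, and the invariant factors of ∂_1 are all 1, so H_0 = Z.
  H_1: rank ker ∂_1 − rank ∂_2 = (4 − 3) − 0 = 1, and there is no ∂_2, so H_1 = Z.

H_0 = Z,  H_1 = Z.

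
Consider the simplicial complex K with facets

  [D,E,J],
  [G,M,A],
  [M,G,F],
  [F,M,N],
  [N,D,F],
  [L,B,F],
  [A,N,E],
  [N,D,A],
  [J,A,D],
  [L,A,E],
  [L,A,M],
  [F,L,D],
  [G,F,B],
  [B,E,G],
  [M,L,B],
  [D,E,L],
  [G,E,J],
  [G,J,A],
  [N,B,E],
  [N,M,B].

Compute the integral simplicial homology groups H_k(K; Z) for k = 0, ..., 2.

H_0 ≅ Z,  H_1 ≅ Z × Z/2,  H_2 = 0.

Order the vertices as A < B < D < E < F < G < J < L < M < N. Listing each simplex with vertices in this order, K has dimension 2 with simplices:

  0-simplices (10): A, B, D, E, F, G, J, L, M, N
  1-simplices (30): AD, AE, AG, AJ, AL, AM, AN, BE, BF, BG, BL, BM, BN, DE, DF, DJ, DL, DN, EG, EJ, EL, EN, FG, FL, FM, FN, GJ, GM, LM, MN
  2-simplices (20): ADJ, ADN, AEL, AEN, AGJ, AGM, ALM, BEG, BEN, BFG, BFL, BLM, BMN, DEJ, DEL, DFL, DFN, EGJ, FGM, FMN

Hence C_0 ≅ Z^10, C_1 ≅ Z^30, C_2 ≅ Z^20.

∂_1: C_1 → C_0 is given by ∂[p,q] = [q] − [p]. For instance
  ∂BG = G − B.
The 10×30 boundary matrix has rank 9 and Smith normal form diag(1,1,1,1,1,1,1,1,1).

Boundary ∂_2: C_2 → C_1 sends each 2-simplex [p,q,r] to [q,r] − [p,r] + [p,q]. For instance
  ∂ADN = DN − AN + AD,
  ∂AGJ = GJ − AJ + AG.
This gives a 30×20 integer matrix of rank 20; reducing to Smith normal form yields diagonal entries (1,1,1,1,1,1,1,1,1,1,1,1,1,1,1,1,1,1,1,2).

Now H_k = ker ∂_k / im ∂_{k+1}, so:

  H_0: rank C_0 − rank ∂_1 = 10 − 9 = 1, and the invariant factors of ∂_1 are all 1, so H_0 ≅ Z.
  H_1: rank ker ∂_1 − rank ∂_2 = (30 − 9) − 20 = 1, and ∂_2 has invariant factor 2 > 1, so H_1 ≅ Z × Z/2.
  H_2: rank ker ∂_2 − rank ∂_3 = (20 − 20) − 0 = 0, and there is no ∂_3, so H_2 ≅ 0.

As a check, the Euler characteristic is 10 − 30 + 20 = 0, which agrees with 1 − 1 + 0 = 0.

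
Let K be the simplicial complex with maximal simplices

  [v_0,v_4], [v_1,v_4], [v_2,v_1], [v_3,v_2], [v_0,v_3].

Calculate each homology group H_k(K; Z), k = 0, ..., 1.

We work with the vertex ordering v_0 < v_1 < v_2 < v_3 < v_4. The simplices of K, each written with vertices in increasing order, are:

  0-simplices (5): [v_0], [v_1], [v_2], [v_3], [v_4]
  1-simplices (5): [v_0,v_3], [v_0,v_4], [v_1,v_2], [v_1,v_4], [v_2,v_3]

so the chain groups are C_0 ≅ Z^5, C_1 ≅ Z^5.

∂_1: C_1 → C_0 is given by ∂[p,q] = [q] − [p].
The resulting 5×5 matrix has rank 4, and its Smith normal form has invariant factors (1,1,1,1).

From H_k ≅ ker(∂_k) / im(∂_{k+1}) we obtain:

  H_0: rank C_0 − rank ∂_1 = 5 − 4 = 1, and the invariant factors of ∂_1 are all 1, so H_0 ≅ Z.
  H_1: rank ker ∂_1 − rank ∂_2 = (5 − 4) − 0 = 1, and there is no ∂_2, so H_1 ≅ Z.

As a check, the Euler characteristic is 5 − 5 = 0, which agrees with 1 − 1 = 0.
(K is a triangulation of the circle S^1.)

H_0 ≅ Z,  H_1 ≅ Z.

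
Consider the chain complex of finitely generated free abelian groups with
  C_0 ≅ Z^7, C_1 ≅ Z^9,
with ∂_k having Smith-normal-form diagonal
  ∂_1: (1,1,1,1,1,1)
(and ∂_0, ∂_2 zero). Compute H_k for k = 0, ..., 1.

H_0 ≅ Z,  H_1 ≅ Z^3.

H_0: b_0 = 7 − 0 − 6 = 1; torsion from ∂_1 factors > 1: none. So H_0 ≅ Z.
H_1: b_1 = 9 − 6 − 0 = 3; torsion from ∂_2 factors > 1: none. So H_1 ≅ Z^3.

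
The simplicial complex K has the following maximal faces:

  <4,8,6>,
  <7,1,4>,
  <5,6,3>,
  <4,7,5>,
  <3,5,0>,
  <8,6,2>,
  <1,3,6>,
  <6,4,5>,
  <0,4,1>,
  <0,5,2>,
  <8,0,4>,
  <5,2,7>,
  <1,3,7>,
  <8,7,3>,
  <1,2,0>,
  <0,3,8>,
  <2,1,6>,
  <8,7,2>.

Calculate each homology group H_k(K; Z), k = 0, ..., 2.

H_0 ≅ Z,  H_1 ≅ Z^2,  H_2 ≅ Z.

We work with the vertex ordering 0 < 1 < 2 < 3 < 4 < 5 < 6 < 7 < 8. The simplices of K, each written with vertices in increasing order, are:

  0-simplices (9): [0], [1], [2], [3], [4], [5], [6], [7], [8]
  1-simplices (27): (27 of them)
  2-simplices (18): [0,1,2], [0,1,4], [0,2,5], [0,3,5], [0,3,8], [0,4,8], [1,2,6], [1,3,6], [1,3,7], [1,4,7], [2,5,7], [2,6,8], [2,7,8], [3,5,6], [3,7,8], [4,5,6], [4,5,7], [4,6,8]

giving chain groups C_0 ≅ Z^9, C_1 ≅ Z^27, C_2 ≅ Z^18.

Boundary ∂_1: C_1 → C_0 maps an edge to its endpoints' difference, ∂[p,q] = q − p.
The resulting 9×27 matrix has rank 8, and its Smith normal form has invariant factors (1,1,1,1,1,1,1,1).

Boundary ∂_2: C_2 → C_1 maps a triangle to the signed sum of its edges. For instance
  ∂[0,3,5] = [3,5] − [0,5] + [0,3],
  ∂[1,4,7] = [4,7] − [1,7] + [1,4].
The resulting 27×18 matrix has rank 17, and its Smith normal form has invariant factors (1,1,1,1,1,1,1,1,1,1,1,1,1,1,1,1,1).

Reading off H_k = ker ∂_k / im ∂_{k+1}:

  H_0: rank C_0 − rank ∂_1 = 9 − 8 = 1, and the invariant factors of ∂_1 are all 1, so H_0 ≅ Z.
  H_1: rank ker ∂_1 − rank ∂_2 = (27 − 8) − 17 = 2, and the invariant factors of ∂_2 are all 1, so H_1 ≅ Z^2.
  H_2: rank ker ∂_2 − rank ∂_3 = (18 − 17) − 0 = 1, and there is no ∂_3, so H_2 ≅ Z.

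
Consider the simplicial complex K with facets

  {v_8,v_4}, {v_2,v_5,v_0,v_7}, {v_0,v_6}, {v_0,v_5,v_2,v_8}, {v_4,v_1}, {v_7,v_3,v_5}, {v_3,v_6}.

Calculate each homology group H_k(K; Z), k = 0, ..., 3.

H_0 = Z,  H_1 = Z,  H_2 = 0,  H_3 = 0.

Fix the vertex order v_0 < v_1 < v_2 < v_3 < v_4 < v_5 < v_6 < v_7 < v_8 and write every simplex with vertices in increasing order. Then dim K = 3 and the simplices of K are:

  0-simplices (9): [v_0], [v_1], [v_2], [v_3], [v_4], [v_5], [v_6], [v_7], [v_8]
  1-simplices (15): (15 of them)
  2-simplices (8): [v_0,v_2,v_5], [v_0,v_2,v_7], [v_0,v_2,v_8], [v_0,v_5,v_7], [v_0,v_5,v_8], [v_2,v_5,v_7], [v_2,v_5,v_8], [v_3,v_5,v_7]
  3-simplices (2): [v_0,v_2,v_5,v_7], [v_0,v_2,v_5,v_8]

Hence C_0 ≅ Z^9, C_1 ≅ Z^15, C_2 ≅ Z^8, C_3 ≅ Z^2.

∂_1: C_1 → C_0 is given by ∂[p,q] = [q] − [p]. For instance
  ∂[v_3,v_6] = [v_6] − [v_3].
This gives a 9×15 integer matrix of rank 8; reducing to Smith normal form yields diagonal entries (1,1,1,1,1,1,1,1).

Boundary ∂_2: C_2 → C_1 acts by ∂[p,q,r] = [q,r] − [p,r] + [p,q]. For instance
  ∂[v_0,v_2,v_8] = [v_2,v_8] − [v_0,v_8] + [v_0,v_2],
  ∂[v_2,v_5,v_7] = [v_5,v_7] − [v_2,v_7] + [v_2,v_5].
This gives a 15×8 integer matrix of rank 6; reducing to Smith normal form yields diagonal entries (1,1,1,1,1,1).

∂_3: C_3 → C_2 sends each 3-simplex σ to the alternating sum Σ_i (−1)^i (σ with its i-th vertex removed). For instance
  ∂[v_0,v_2,v_5,v_7] = [v_2,v_5,v_7] − [v_0,v_5,v_7] + [v_0,v_2,v_7] − [v_0,v_2,v_5],
  ∂[v_0,v_2,v_5,v_8] = [v_2,v_5,v_8] − [v_0,v_5,v_8] + [v_0,v_2,v_8] − [v_0,v_2,v_5].
The resulting 8×2 matrix has rank 2, and its Smith normal form has invariant factors (1,1).

Reading off H_k = ker ∂_k / im ∂_{k+1}:

  H_0: rank C_0 − rank ∂_1 = 9 − 8 = 1, and the invariant factors of ∂_1 are all 1, so H_0 ≅ Z.
  H_1: rank ker ∂_1 − rank ∂_2 = (15 − 8) − 6 = 1, and the invariant factors of ∂_2 are all 1, so H_1 ≅ Z.
  H_2: rank ker ∂_2 − rank ∂_3 = (8 − 6) − 2 = 0, and the invariant factors of ∂_3 are all 1, so H_2 ≅ 0.
  H_3: rank ker ∂_3 − rank ∂_4 = (2 − 2) − 0 = 0, and there is no ∂_4, so H_3 ≅ 0.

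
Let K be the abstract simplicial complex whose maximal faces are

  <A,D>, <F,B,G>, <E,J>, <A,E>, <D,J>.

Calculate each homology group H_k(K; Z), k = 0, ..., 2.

H_0 = Z^2,  H_1 = Z,  H_2 = 0.

Fix the vertex order A < B < D < E < F < G < J and write every simplex with vertices in increasing order. Then dim K = 2 and the simplices of K are:

  0-simplices (7): A, B, D, E, F, G, J
  1-simplices (7): AD, AE, BF, BG, DJ, EJ, FG
  2-simplices (1): BFG

so the chain groups are C_0 ≅ Z^7, C_1 ≅ Z^7, C_2 ≅ Z^1.

∂_1: C_1 → C_0 is given by ∂[p,q] = [q] − [p]. For instance
  ∂EJ = J − E.
This gives a 7×7 integer matrix of rank 5; reducing to Smith normal form yields diagonal entries (1,1,1,1,1).

The boundary map ∂_2: C_2 → C_1 acts by ∂[p,q,r] = [q,r] − [p,r] + [p,q]. For instance
  ∂BFG = FG − BG + BF.
This gives a 7×1 integer matrix of rank 1; reducing to Smith normal form yields diagonal entries (1).

From H_k ≅ ker(∂_k) / im(∂_{k+1}) we obtain:

  H_0: rank C_0 − rank ∂_1 = 7 − 5 = 2, and the invariant factors of ∂_1 are all 1, so H_0 = Z^2.
  H_1: rank ker ∂_1 − rank ∂_2 = (7 − 5) − 1 = 1, and the invariant factors of ∂_2 are all 1, so H_1 = Z.
  H_2: rank ker ∂_2 − rank ∂_3 = (1 − 1) − 0 = 0, and there is no ∂_3, so H_2 = 0.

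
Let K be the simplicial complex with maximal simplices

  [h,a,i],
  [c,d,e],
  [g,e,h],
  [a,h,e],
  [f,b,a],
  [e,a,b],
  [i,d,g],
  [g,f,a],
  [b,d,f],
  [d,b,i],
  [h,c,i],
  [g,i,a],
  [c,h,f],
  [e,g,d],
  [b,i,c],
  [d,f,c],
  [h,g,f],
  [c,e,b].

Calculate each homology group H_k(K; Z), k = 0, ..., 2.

Order the vertices as a < b < c < d < e < f < g < h < i. Listing each simplex with vertices in this order, K has dimension 2 with simplices:

  0-simplices (9): a, b, c, d, e, f, g, h, i
  1-simplices (27): ab, ae, af, ag, ah, ai, bc, bd, be, bf, bi, cd, ce, cf, ch, ci, de, df, dg, di, eg, eh, fg, fh, gh, gi, hi
  2-simplices (18): abe, abf, aeh, afg, agi, ahi, bce, bci, bdf, bdi, cde, cdf, cfh, chi, deg, dgi, egh, fgh

giving chain groups C_0 ≅ Z^9, C_1 ≅ Z^27, C_2 ≅ Z^18.

The boundary map ∂_1: C_1 → C_0 maps an edge to its endpoints' difference, ∂[p,q] = q − p. For instance
  ∂bf = f − b.
As a 9×27 matrix over Z this has rank 8, with invariant factors (1,1,1,1,1,1,1,1).

The boundary map ∂_2: C_2 → C_1 acts by ∂[p,q,r] = [q,r] − [p,r] + [p,q]. For instance
  ∂ahi = hi − ai + ah,
  ∂deg = eg − dg + de.
As a 27×18 matrix over Z this has rank 18, with invariant factors (1,1,1,1,1,1,1,1,1,1,1,1,1,1,1,1,1,2).

Now H_k = ker ∂_k / im ∂_{k+1}, so:

  H_0: rank C_0 − rank ∂_1 = 9 − 8 = 1, and the invariant factors of ∂_1 are all 1, so H_0 = Z.
  H_1: rank ker ∂_1 − rank ∂_2 = (27 − 8) − 18 = 1, and ∂_2 has invariant factor 2 > 1, so H_1 = Z ⊕ Z/2.
  H_2: rank ker ∂_2 − rank ∂_3 = (18 − 18) − 0 = 0, and there is no ∂_3, so H_2 = 0.

H_0 = Z,  H_1 = Z ⊕ Z/2,  H_2 = 0.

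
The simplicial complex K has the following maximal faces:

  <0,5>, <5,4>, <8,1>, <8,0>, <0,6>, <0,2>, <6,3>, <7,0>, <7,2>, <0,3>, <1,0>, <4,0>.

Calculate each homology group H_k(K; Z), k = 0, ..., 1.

H_0 ≅ Z,  H_1 ≅ Z^4.

We work with the vertex ordering 0 < 1 < 2 < 3 < 4 < 5 < 6 < 7 < 8. The simplices of K, each written with vertices in increasing order, are:

  0-simplices (9): [0], [1], [2], [3], [4], [5], [6], [7], [8]
  1-simplices (12): [0,1], [0,2], [0,3], [0,4], [0,5], [0,6], [0,7], [0,8], [1,8], [2,7], [3,6], [4,5]

Hence C_0 ≅ Z^9, C_1 ≅ Z^12.

The boundary map ∂_1: C_1 → C_0 maps an edge to its endpoints' difference, ∂[p,q] = q − p. For instance
  ∂[0,7] = [7] − [0].
The resulting 9×12 matrix has rank 8, and its Smith normal form has invariant factors (1,1,1,1,1,1,1,1).

From H_k ≅ ker(∂_k) / im(∂_{k+1}) we obtain:

  H_0: rank C_0 − rank ∂_1 = 9 − 8 = 1, and the invariant factors of ∂_1 are all 1, so H_0 = Z.
  H_1: rank ker ∂_1 − rank ∂_2 = (12 − 8) − 0 = 4, and there is no ∂_2, so H_1 = Z^4.

As a check, the Euler characteristic is 9 − 12 = -3, which agrees with 1 − 4 = -3.
(K is a triangulation of a wedge of 4 circles.)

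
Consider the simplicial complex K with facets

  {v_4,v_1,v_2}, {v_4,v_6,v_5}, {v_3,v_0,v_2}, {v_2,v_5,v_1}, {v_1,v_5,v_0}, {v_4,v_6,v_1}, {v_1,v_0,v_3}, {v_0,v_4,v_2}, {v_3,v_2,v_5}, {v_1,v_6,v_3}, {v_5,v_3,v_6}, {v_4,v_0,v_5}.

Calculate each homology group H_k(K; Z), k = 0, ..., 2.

Take the total order v_0 < v_1 < v_2 < v_3 < v_4 < v_5 < v_6 on the vertex set. Then K (dimension 2) consists of the simplices:

  0-simplices (7): [v_0], [v_1], [v_2], [v_3], [v_4], [v_5], [v_6]
  1-simplices (18): (18 of them)
  2-simplices (12): (12 of them)

giving chain groups C_0 ≅ Z^7, C_1 ≅ Z^18, C_2 ≅ Z^12.

∂_1: C_1 → C_0 is given by ∂[p,q] = [q] − [p]. For instance
  ∂[v_1,v_2] = [v_2] − [v_1].
This gives a 7×18 integer matrix of rank 6; reducing to Smith normal form yields diagonal entries (1,1,1,1,1,1).

∂_2: C_2 → C_1 maps a triangle to the signed sum of its edges. For instance
  ∂[v_1,v_3,v_6] = [v_3,v_6] − [v_1,v_6] + [v_1,v_3],
  ∂[v_0,v_4,v_5] = [v_4,v_5] − [v_0,v_5] + [v_0,v_4].
This gives a 18×12 integer matrix of rank 12; reducing to Smith normal form yields diagonal entries (1,1,1,1,1,1,1,1,1,1,1,2).

Computing H_k = (kernel of ∂_k) / (image of ∂_{k+1}):

  H_0: rank C_0 − rank ∂_1 = 7 − 6 = 1, and the invariant factors of ∂_1 are all 1, so H_0 = Z.
  H_1: rank ker ∂_1 − rank ∂_2 = (18 − 6) − 12 = 0, and ∂_2 has invariant factor 2 > 1, so H_1 = Z_2.
  H_2: rank ker ∂_2 − rank ∂_3 = (12 − 12) − 0 = 0, and there is no ∂_3, so H_2 = 0.

H_0 = Z,  H_1 = Z_2,  H_2 = 0.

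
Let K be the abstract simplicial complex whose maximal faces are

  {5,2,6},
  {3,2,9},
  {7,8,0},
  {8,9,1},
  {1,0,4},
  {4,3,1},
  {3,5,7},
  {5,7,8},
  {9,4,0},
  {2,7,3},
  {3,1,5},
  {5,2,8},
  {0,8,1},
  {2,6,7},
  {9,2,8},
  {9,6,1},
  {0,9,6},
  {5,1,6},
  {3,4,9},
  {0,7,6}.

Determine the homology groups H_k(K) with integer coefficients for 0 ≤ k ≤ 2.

Order the vertices as 0 < 1 < 2 < 3 < 4 < 5 < 6 < 7 < 8 < 9. Listing each simplex with vertices in this order, K has dimension 2 with simplices:

  0-simplices (10): [0], [1], [2], [3], [4], [5], [6], [7], [8], [9]
  1-simplices (30): (30 of them)
  2-simplices (20): (20 of them)

giving chain groups C_0 ≅ Z^10, C_1 ≅ Z^30, C_2 ≅ Z^20.

The boundary map ∂_1: C_1 → C_0 maps an edge to its endpoints' difference, ∂[p,q] = q − p.
The 10×30 boundary matrix has rank 9 and Smith normal form diag(1,1,1,1,1,1,1,1,1).

∂_2: C_2 → C_1 sends each 2-simplex [p,q,r] to [q,r] − [p,r] + [p,q]. For instance
  ∂[2,5,6] = [5,6] − [2,6] + [2,5],
  ∂[0,6,7] = [6,7] − [0,7] + [0,6].
The 30×20 boundary matrix has rank 20 and Smith normal form diag(1,1,1,1,1,1,1,1,1,1,1,1,1,1,1,1,1,1,1,2).

Now H_k = ker ∂_k / im ∂_{k+1}, so:

  H_0: rank C_0 − rank ∂_1 = 10 − 9 = 1, and the invariant factors of ∂_1 are all 1, so H_0 ≅ Z.
  H_1: rank ker ∂_1 − rank ∂_2 = (30 − 9) − 20 = 1, and ∂_2 has invariant factor 2 > 1, so H_1 ≅ Z ⊕ Z_2.
  H_2: rank ker ∂_2 − rank ∂_3 = (20 − 20) − 0 = 0, and there is no ∂_3, so H_2 ≅ 0.

H_0 ≅ Z,  H_1 ≅ Z ⊕ Z_2,  H_2 = 0.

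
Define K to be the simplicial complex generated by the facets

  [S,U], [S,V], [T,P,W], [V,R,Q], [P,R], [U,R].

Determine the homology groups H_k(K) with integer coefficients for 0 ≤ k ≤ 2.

H_0 ≅ Z,  H_1 ≅ Z,  H_2 = 0.

Take the total order P < Q < R < S < T < U < V < W on the vertex set. Then K (dimension 2) consists of the simplices:

  0-simplices (8): P, Q, R, S, T, U, V, W
  1-simplices (10): PR, PT, PW, QR, QV, RU, RV, SU, SV, TW
  2-simplices (2): PTW, QRV

Hence C_0 ≅ Z^8, C_1 ≅ Z^10, C_2 ≅ Z^2.

The boundary map ∂_1: C_1 → C_0 is given by ∂[p,q] = [q] − [p]. For instance
  ∂PR = R − P.
As a 8×10 matrix over Z this has rank 7, with invariant factors (1,1,1,1,1,1,1).

∂_2: C_2 → C_1 sends each 2-simplex [p,q,r] to [q,r] − [p,r] + [p,q]. For instance
  ∂QRV = RV − QV + QR,
  ∂PTW = TW − PW + PT.
As a 10×2 matrix over Z this has rank 2, with invariant factors (1,1).

Computing H_k = (kernel of ∂_k) / (image of ∂_{k+1}):

  H_0: rank C_0 − rank ∂_1 = 8 − 7 = 1, and the invariant factors of ∂_1 are all 1, so H_0 ≅ Z.
  H_1: rank ker ∂_1 − rank ∂_2 = (10 − 7) − 2 = 1, and the invariant factors of ∂_2 are all 1, so H_1 ≅ Z.
  H_2: rank ker ∂_2 − rank ∂_3 = (2 − 2) − 0 = 0, and there is no ∂_3, so H_2 ≅ 0.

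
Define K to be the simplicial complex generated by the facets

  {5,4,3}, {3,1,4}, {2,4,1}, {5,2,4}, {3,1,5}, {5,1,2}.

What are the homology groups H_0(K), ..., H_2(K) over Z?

H_0 = Z,  H_1 = 0,  H_2 = Z.

Order the vertices as 1 < 2 < 3 < 4 < 5. Listing each simplex with vertices in this order, K has dimension 2 with simplices:

  0-simplices (5): [1], [2], [3], [4], [5]
  1-simplices (9): [1,2], [1,3], [1,4], [1,5], [2,4], [2,5], [3,4], [3,5], [4,5]
  2-simplices (6): [1,2,4], [1,2,5], [1,3,4], [1,3,5], [2,4,5], [3,4,5]

Hence C_0 ≅ Z^5, C_1 ≅ Z^9, C_2 ≅ Z^6.

The boundary map ∂_1: C_1 → C_0 maps an edge to its endpoints' difference, ∂[p,q] = q − p.
This gives a 5×9 integer matrix of rank 4; reducing to Smith normal form yields diagonal entries (1,1,1,1).

∂_2: C_2 → C_1 maps a triangle to the signed sum of its edges. For instance
  ∂[2,4,5] = [4,5] − [2,5] + [2,4],
  ∂[1,3,4] = [3,4] − [1,4] + [1,3].
The 9×6 boundary matrix has rank 5 and Smith normal form diag(1,1,1,1,1).

Now H_k = ker ∂_k / im ∂_{k+1}, so:

  H_0: rank C_0 − rank ∂_1 = 5 − 4 = 1, and the invariant factors of ∂_1 are all 1, so H_0 ≅ Z.
  H_1: rank ker ∂_1 − rank ∂_2 = (9 − 4) − 5 = 0, and the invariant factors of ∂_2 are all 1, so H_1 ≅ 0.
  H_2: rank ker ∂_2 − rank ∂_3 = (6 − 5) − 0 = 1, and there is no ∂_3, so H_2 ≅ Z.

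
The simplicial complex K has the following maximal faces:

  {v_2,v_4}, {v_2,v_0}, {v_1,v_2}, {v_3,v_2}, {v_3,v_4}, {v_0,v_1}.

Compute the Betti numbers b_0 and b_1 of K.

We work with the vertex ordering v_0 < v_1 < v_2 < v_3 < v_4. The simplices of K, each written with vertices in increasing order, are:

  0-simplices (5): [v_0], [v_1], [v_2], [v_3], [v_4]
  1-simplices (6): [v_0,v_1], [v_0,v_2], [v_1,v_2], [v_2,v_3], [v_2,v_4], [v_3,v_4]

Hence C_0 ≅ Z^5, C_1 ≅ Z^6.

Boundary ∂_1: C_1 → C_0 is given by ∂[p,q] = [q] − [p]. For instance
  ∂[v_2,v_4] = [v_4] − [v_2].
The 5×6 boundary matrix has rank 4 and Smith normal form diag(1,1,1,1).

Now H_k = ker ∂_k / im ∂_{k+1}, so:

  H_0: rank C_0 − rank ∂_1 = 5 − 4 = 1, and the invariant factors of ∂_1 are all 1, so H_0 = Z.
  H_1: rank ker ∂_1 − rank ∂_2 = (6 − 4) − 0 = 2, and there is no ∂_2, so H_1 = Z^2.

Hence the Betti numbers are b_0 = 1, b_1 = 2.

b_0 = 1, b_1 = 2.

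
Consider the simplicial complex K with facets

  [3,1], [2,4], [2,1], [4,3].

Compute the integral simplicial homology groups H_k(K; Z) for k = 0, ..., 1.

Order the vertices as 1 < 2 < 3 < 4. Listing each simplex with vertices in this order, K has dimension 1 with simplices:

  0-simplices (4): [1], [2], [3], [4]
  1-simplices (4): [1,2], [1,3], [2,4], [3,4]

Hence C_0 ≅ Z^4, C_1 ≅ Z^4.

Boundary ∂_1: C_1 → C_0 sends each edge [p,q] (with p < q) to q − p.
This gives a 4×4 integer matrix of rank 3; reducing to Smith normal form yields diagonal entries (1,1,1).

Now H_k = ker ∂_k / im ∂_{k+1}, so:

  H_0: rank C_0 − rank ∂_1 = 4 − 3 = 1, and the invariant factors of ∂_1 are all 1, so H_0 = Z.
  H_1: rank ker ∂_1 − rank ∂_2 = (4 − 3) − 0 = 1, and there is no ∂_2, so H_1 = Z.

As a check, the Euler characteristic is 4 − 4 = 0, which agrees with 1 − 1 = 0.

H_0 = Z,  H_1 = Z.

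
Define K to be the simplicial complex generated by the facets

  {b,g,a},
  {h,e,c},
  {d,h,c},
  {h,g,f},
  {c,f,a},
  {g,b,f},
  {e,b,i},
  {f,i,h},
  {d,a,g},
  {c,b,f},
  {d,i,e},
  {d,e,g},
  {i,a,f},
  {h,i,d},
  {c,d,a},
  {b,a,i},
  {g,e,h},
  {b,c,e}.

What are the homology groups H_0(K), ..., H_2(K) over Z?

H_0 ≅ Z,  H_1 ≅ Z × Z/2,  H_2 = 0.

Fix the vertex order a < b < c < d < e < f < g < h < i and write every simplex with vertices in increasing order. Then dim K = 2 and the simplices of K are:

  0-simplices (9): a, b, c, d, e, f, g, h, i
  1-simplices (27): ab, ac, ad, af, ag, ai, bc, be, bf, bg, bi, cd, ce, cf, ch, de, dg, dh, di, eg, eh, ei, fg, fh, fi, gh, hi
  2-simplices (18): abg, abi, acd, acf, adg, afi, bce, bcf, bei, bfg, cdh, ceh, deg, dei, dhi, egh, fgh, fhi

Hence C_0 ≅ Z^9, C_1 ≅ Z^27, C_2 ≅ Z^18.

∂_1: C_1 → C_0 maps an edge to its endpoints' difference, ∂[p,q] = q − p. For instance
  ∂ag = g − a.
The resulting 9×27 matrix has rank 8, and its Smith normal form has invariant factors (1,1,1,1,1,1,1,1).

The boundary map ∂_2: C_2 → C_1 maps a triangle to the signed sum of its edges. For instance
  ∂bce = ce − be + bc,
  ∂fgh = gh − fh + fg.
This gives a 27×18 integer matrix of rank 18; reducing to Smith normal form yields diagonal entries (1,1,1,1,1,1,1,1,1,1,1,1,1,1,1,1,1,2).

From H_k ≅ ker(∂_k) / im(∂_{k+1}) we obtain:

  H_0: rank C_0 − rank ∂_1 = 9 − 8 = 1, and the invariant factors of ∂_1 are all 1, so H_0 ≅ Z.
  H_1: rank ker ∂_1 − rank ∂_2 = (27 − 8) − 18 = 1, and ∂_2 has invariant factor 2 > 1, so H_1 ≅ Z × Z/2.
  H_2: rank ker ∂_2 − rank ∂_3 = (18 − 18) − 0 = 0, and there is no ∂_3, so H_2 ≅ 0.

As a check, the Euler characteristic is 9 − 27 + 18 = 0, which agrees with 1 − 1 + 0 = 0.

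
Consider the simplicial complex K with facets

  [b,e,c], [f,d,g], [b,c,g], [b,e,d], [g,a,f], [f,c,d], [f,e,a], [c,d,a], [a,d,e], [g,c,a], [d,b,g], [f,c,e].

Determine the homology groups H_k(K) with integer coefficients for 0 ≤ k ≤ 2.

Order the vertices as a < b < c < d < e < f < g. Listing each simplex with vertices in this order, K has dimension 2 with simplices:

  0-simplices (7): a, b, c, d, e, f, g
  1-simplices (18): ac, ad, ae, af, ag, bc, bd, be, bg, cd, ce, cf, cg, de, df, dg, ef, fg
  2-simplices (12): acd, acg, ade, aef, afg, bce, bcg, bde, bdg, cdf, cef, dfg

giving chain groups C_0 ≅ Z^7, C_1 ≅ Z^18, C_2 ≅ Z^12.

∂_1: C_1 → C_0 is given by ∂[p,q] = [q] − [p]. For instance
  ∂ef = f − e.
The resulting 7×18 matrix has rank 6, and its Smith normal form has invariant factors (1,1,1,1,1,1).

∂_2: C_2 → C_1 sends each 2-simplex [p,q,r] to [q,r] − [p,r] + [p,q]. For instance
  ∂afg = fg − ag + af,
  ∂acd = cd − ad + ac.
The resulting 18×12 matrix has rank 12, and its Smith normal form has invariant factors (1,1,1,1,1,1,1,1,1,1,1,2).

Reading off H_k = ker ∂_k / im ∂_{k+1}:

  H_0: rank C_0 − rank ∂_1 = 7 − 6 = 1, and the invariant factors of ∂_1 are all 1, so H_0 = Z.
  H_1: rank ker ∂_1 − rank ∂_2 = (18 − 6) − 12 = 0, and ∂_2 has invariant factor 2 > 1, so H_1 = Z/2.
  H_2: rank ker ∂_2 − rank ∂_3 = (12 − 12) − 0 = 0, and there is no ∂_3, so H_2 = 0.

(K is a triangulation of the real projective plane RP^2.)

H_0 = Z,  H_1 = Z/2,  H_2 = 0.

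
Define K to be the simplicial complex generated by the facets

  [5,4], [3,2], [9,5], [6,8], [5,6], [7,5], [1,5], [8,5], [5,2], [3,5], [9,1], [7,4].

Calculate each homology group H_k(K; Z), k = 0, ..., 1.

Order the vertices as 1 < 2 < 3 < 4 < 5 < 6 < 7 < 8 < 9. Listing each simplex with vertices in this order, K has dimension 1 with simplices:

  0-simplices (9): [1], [2], [3], [4], [5], [6], [7], [8], [9]
  1-simplices (12): [1,5], [1,9], [2,3], [2,5], [3,5], [4,5], [4,7], [5,6], [5,7], [5,8], [5,9], [6,8]

Hence C_0 ≅ Z^9, C_1 ≅ Z^12.

∂_1: C_1 → C_0 maps an edge to its endpoints' difference, ∂[p,q] = q − p. For instance
  ∂[2,3] = [3] − [2].
As a 9×12 matrix over Z this has rank 8, with invariant factors (1,1,1,1,1,1,1,1).

Now H_k = ker ∂_k / im ∂_{k+1}, so:

  H_0: rank C_0 − rank ∂_1 = 9 − 8 = 1, and the invariant factors of ∂_1 are all 1, so H_0 ≅ Z.
  H_1: rank ker ∂_1 − rank ∂_2 = (12 − 8) − 0 = 4, and there is no ∂_2, so H_1 ≅ Z^4.

H_0 = Z,  H_1 = Z^4.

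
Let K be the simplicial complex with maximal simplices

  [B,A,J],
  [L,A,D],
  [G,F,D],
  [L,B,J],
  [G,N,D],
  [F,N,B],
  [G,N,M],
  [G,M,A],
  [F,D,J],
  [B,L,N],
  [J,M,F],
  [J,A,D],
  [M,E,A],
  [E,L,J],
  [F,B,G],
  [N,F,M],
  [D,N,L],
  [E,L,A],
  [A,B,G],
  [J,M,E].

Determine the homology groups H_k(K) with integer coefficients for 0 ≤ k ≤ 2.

H_0 = Z,  H_1 = Z × Z/2,  H_2 = 0.

Take the total order A < B < D < E < F < G < J < L < M < N on the vertex set. Then K (dimension 2) consists of the simplices:

  0-simplices (10): A, B, D, E, F, G, J, L, M, N
  1-simplices (30): AB, AD, AE, AG, AJ, AL, AM, BF, BG, BJ, BL, BN, DF, DG, DJ, DL, DN, EJ, EL, EM, FG, FJ, FM, FN, GM, GN, JL, JM, LN, MN
  2-simplices (20): ABG, ABJ, ADJ, ADL, AEL, AEM, AGM, BFG, BFN, BJL, BLN, DFG, DFJ, DGN, DLN, EJL, EJM, FJM, FMN, GMN

so the chain groups are C_0 ≅ Z^10, C_1 ≅ Z^30, C_2 ≅ Z^20.

The boundary map ∂_1: C_1 → C_0 maps an edge to its endpoints' difference, ∂[p,q] = q − p.
The resulting 10×30 matrix has rank 9, and its Smith normal form has invariant factors (1,1,1,1,1,1,1,1,1).

Boundary ∂_2: C_2 → C_1 maps a triangle to the signed sum of its edges. For instance
  ∂ABG = BG − AG + AB,
  ∂DLN = LN − DN + DL.
This gives a 30×20 integer matrix of rank 20; reducing to Smith normal form yields diagonal entries (1,1,1,1,1,1,1,1,1,1,1,1,1,1,1,1,1,1,1,2).

Now H_k = ker ∂_k / im ∂_{k+1}, so:

  H_0: rank C_0 − rank ∂_1 = 10 − 9 = 1, and the invariant factors of ∂_1 are all 1, so H_0 = Z.
  H_1: rank ker ∂_1 − rank ∂_2 = (30 − 9) − 20 = 1, and ∂_2 has invariant factor 2 > 1, so H_1 = Z × Z/2.
  H_2: rank ker ∂_2 − rank ∂_3 = (20 − 20) − 0 = 0, and there is no ∂_3, so H_2 = 0.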